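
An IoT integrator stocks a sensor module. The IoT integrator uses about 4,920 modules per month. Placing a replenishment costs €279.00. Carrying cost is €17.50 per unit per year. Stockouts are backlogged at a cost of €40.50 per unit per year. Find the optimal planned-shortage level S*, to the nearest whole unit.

Annual demand D = 4,920 × 12 = 59,040.
With planned backorders, Q* = √(2DS/H) · √((H+B)/B).
√(2DS/H) = √(2 × 59,040 × 279 / 17.5) = 1372.054.
√((H+B)/B) = √((17.5+40.5)/40.5) = 1.1967.
Q* ≈ 1641.942.
S* = Q* · H/(H+B) = 1641.942 × 17.5/58 ≈ 495.413.

S* ≈ 495 modules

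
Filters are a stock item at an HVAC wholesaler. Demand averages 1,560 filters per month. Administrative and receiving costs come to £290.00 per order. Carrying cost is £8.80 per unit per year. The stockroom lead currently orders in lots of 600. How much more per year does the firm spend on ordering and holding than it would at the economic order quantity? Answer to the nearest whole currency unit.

Annual demand D = 1,560 × 12 = 18,720.
EOQ = √(2DS/H) = √(2 × 18,720 × 290 / 8.8) ≈ 1110.77.
Cost at Q* = (D/Q*)S + (Q*/2)H = √(2DSH) ≈ £9,774.81.
Cost at Q = 600: (18,720/600)×290 + (600/2)×8.8 = £9,048.00 + £2,640.00 = £11,688.00.
Excess = £11,688.00 − £9,774.81 = £1,913.19.

Extra cost ≈ £1,913 per year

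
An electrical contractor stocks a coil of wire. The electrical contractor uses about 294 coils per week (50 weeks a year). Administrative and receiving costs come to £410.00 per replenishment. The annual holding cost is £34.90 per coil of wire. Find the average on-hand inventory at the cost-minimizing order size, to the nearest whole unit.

Annual demand D = 294 × 50 = 14,700.
EOQ = √(2DS/H) = √(2 × 14,700 × 410 / 34.9) ≈ 587.70.
Average inventory = Q*/2 ≈ 587.70 / 2 = 293.848.

Average inventory ≈ 294 coils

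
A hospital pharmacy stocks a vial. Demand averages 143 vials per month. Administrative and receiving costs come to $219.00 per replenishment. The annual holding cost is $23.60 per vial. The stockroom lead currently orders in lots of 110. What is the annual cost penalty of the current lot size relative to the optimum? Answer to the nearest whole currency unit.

Extra cost ≈ $503 per year

Annual demand D = 143 × 12 = 1,716.
EOQ = √(2DS/H) = √(2 × 1,716 × 219 / 23.6) ≈ 178.46.
Cost at Q* = (D/Q*)S + (Q*/2)H = √(2DSH) ≈ $4,211.64.
Cost at Q = 110: (1,716/110)×219 + (110/2)×23.6 = $3,416.40 + $1,298.00 = $4,714.40.
Excess = $4,714.40 − $4,211.64 = $502.76.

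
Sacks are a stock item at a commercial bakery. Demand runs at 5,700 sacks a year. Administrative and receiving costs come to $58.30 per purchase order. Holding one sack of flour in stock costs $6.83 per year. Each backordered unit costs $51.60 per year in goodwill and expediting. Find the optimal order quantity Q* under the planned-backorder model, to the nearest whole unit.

Q* ≈ 332 sacks

With planned backorders, Q* = √(2DS/H) · √((H+B)/B).
√(2DS/H) = √(2 × 5,700 × 58.3 / 6.83) = 311.944.
√((H+B)/B) = √((6.83+51.6)/51.6) = 1.0641.
Q* ≈ 331.948.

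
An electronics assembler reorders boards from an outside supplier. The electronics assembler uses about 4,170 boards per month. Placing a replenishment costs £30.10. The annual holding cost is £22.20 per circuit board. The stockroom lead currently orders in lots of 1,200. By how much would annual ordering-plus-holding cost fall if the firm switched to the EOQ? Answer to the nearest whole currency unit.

Annual demand D = 4,170 × 12 = 50,040.
EOQ = √(2DS/H) = √(2 × 50,040 × 30.1 / 22.2) ≈ 368.37.
Cost at Q* = (D/Q*)S + (Q*/2)H = √(2DSH) ≈ £8,177.74.
Cost at Q = 1,200: (50,040/1,200)×30.1 + (1,200/2)×22.2 = £1,255.17 + £13,320.00 = £14,575.17.
Excess = £14,575.17 − £8,177.74 = £6,397.43.

Extra cost ≈ £6,397 per year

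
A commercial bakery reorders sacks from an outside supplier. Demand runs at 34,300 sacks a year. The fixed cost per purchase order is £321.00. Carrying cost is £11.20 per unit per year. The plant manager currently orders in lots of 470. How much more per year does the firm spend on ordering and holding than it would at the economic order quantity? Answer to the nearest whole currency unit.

EOQ = √(2DS/H) = √(2 × 34,300 × 321 / 11.2) ≈ 1402.19.
Cost at Q* = (D/Q*)S + (Q*/2)H = √(2DSH) ≈ £15,704.48.
Cost at Q = 470: (34,300/470)×321 + (470/2)×11.2 = £23,426.17 + £2,632.00 = £26,058.17.
Excess = £26,058.17 − £15,704.48 = £10,353.69.

Extra cost ≈ £10,354 per year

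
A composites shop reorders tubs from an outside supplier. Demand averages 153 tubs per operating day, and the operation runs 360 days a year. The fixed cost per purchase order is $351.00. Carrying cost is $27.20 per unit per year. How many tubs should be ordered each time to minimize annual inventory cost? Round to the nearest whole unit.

Annual demand D = 153 × 360 = 55,080.
EOQ = √(2DS / H) = √(2 × 55,080 × 351 / 27.2).
= √(38,666,160 / 27.2) = √1,421,550 ≈ 1192.288.

Q* ≈ 1,192 tubs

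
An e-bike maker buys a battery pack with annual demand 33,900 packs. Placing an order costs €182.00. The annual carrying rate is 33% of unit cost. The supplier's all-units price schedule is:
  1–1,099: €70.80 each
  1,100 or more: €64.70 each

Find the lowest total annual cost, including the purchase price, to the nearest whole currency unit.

Holding cost per unit per year at price C is H = 0.33·C.
Candidates are each tier's EOQ (if it falls in that tier) and each price-break quantity.
EOQ at €70.80 = 726.7 (feasible in tier 1): TC = 33,900×€70.80 + (33,900/726.7)×182 + (726.7/2)×0.33×€70.80 = €2,417,099.47.
EOQ at €64.70 = 760.2 < 1100, so use break Q=1100: TC = 33,900×€64.70 + (33,900/1100.0)×182 + (1100.0/2)×0.33×€64.70 = €2,210,681.96.
Lowest total cost among the candidates is at Q = 1100.0.

TC* ≈ €2,210,682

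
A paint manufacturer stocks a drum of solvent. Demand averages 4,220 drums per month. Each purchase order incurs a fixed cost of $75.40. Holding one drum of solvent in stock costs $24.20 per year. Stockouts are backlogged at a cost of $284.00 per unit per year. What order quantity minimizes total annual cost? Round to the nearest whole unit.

Annual demand D = 4,220 × 12 = 50,640.
With planned backorders, Q* = √(2DS/H) · √((H+B)/B).
√(2DS/H) = √(2 × 50,640 × 75.4 / 24.2) = 561.746.
√((H+B)/B) = √((24.2+284)/284) = 1.0417.
Q* ≈ 585.190.

Q* ≈ 585 drums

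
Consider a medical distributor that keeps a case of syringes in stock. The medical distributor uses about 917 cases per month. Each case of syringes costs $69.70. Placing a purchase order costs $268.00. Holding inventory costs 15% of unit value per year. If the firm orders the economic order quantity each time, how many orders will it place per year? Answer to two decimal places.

Annual demand D = 917 × 12 = 11,004.
Holding cost H = 0.15 × $69.70 = $10.4550 per unit per year.
EOQ = √(2DS/H) = √(2 × 11,004 × 268 / 10.455) ≈ 751.10.
Orders per year = D / Q* = 11,004 / 751.10 ≈ 14.651.

N ≈ 14.65 orders per year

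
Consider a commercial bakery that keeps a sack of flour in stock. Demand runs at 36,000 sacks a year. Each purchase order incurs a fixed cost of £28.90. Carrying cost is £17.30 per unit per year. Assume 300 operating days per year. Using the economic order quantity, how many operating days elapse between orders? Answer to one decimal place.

EOQ = √(2DS/H) = √(2 × 36,000 × 28.9 / 17.3) ≈ 346.81.
Cycle time = Q*/D × 300 = 346.81 / 36,000 × 300 ≈ 2.890 days.

T ≈ 2.9 days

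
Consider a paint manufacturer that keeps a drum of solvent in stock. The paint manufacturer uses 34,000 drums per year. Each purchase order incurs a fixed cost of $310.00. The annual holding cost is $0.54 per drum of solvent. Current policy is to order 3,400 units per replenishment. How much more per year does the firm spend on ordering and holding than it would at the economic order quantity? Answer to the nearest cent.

EOQ = √(2DS/H) = √(2 × 34,000 × 310 / 0.54) ≈ 6247.96.
Cost at Q* = (D/Q*)S + (Q*/2)H = √(2DSH) ≈ $3,373.90.
Cost at Q = 3,400: (34,000/3,400)×310 + (3,400/2)×0.54 = $3,100.00 + $918.00 = $4,018.00.
Excess = $4,018.00 − $3,373.90 = $644.10.

Extra cost ≈ $644.10 per year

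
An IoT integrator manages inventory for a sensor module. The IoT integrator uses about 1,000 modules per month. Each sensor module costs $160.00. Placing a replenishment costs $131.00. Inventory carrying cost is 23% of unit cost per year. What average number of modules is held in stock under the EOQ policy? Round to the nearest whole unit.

Average inventory ≈ 146 modules

Annual demand D = 1,000 × 12 = 12,000.
Holding cost H = 0.23 × $160.00 = $36.8000 per unit per year.
EOQ = √(2DS/H) = √(2 × 12,000 × 131 / 36.8) ≈ 292.29.
Average inventory = Q*/2 ≈ 292.29 / 2 = 146.146.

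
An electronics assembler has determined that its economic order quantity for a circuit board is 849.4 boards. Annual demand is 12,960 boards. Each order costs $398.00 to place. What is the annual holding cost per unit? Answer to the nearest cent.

H ≈ $14.30

The basic EOQ model gives Q* = √(2DS/H); rearrange for the unknown.
From Q* = √(2DS/H): H = 2DS / Q*² = 2 × 12,960 × 398 / 849.4² = 14.2986.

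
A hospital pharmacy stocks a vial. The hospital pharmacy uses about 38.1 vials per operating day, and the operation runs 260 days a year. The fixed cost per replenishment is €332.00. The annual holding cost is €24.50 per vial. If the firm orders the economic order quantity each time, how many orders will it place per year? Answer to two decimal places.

Annual demand D = 38.1 × 260 = 9,906.
The optimal lot size = √(2DS/H) = √(2 × 9,906 × 332 / 24.5) ≈ 518.14.
Orders per year = D / Q* = 9,906 / 518.14 ≈ 19.118.

N ≈ 19.12 orders per year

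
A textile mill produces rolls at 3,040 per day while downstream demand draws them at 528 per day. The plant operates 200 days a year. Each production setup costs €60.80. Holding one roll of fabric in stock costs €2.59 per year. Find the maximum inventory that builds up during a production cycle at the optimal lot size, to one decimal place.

Annual demand D = 528 × 200 = 105,600.
Production build-up factor (1 − d/p) = 1 − 528/3,040 = 0.8263.
Q* = √(2DS / (H(1 − d/p))) = √(2 × 105,600 × 60.8 / (2.59 × 0.8263)).
= √(12,840,960 / 2.1402) ≈ 2449.491.
Maximum inventory = Q*(1 − d/p) = 2449.491 × 0.8263 ≈ 2024.053.

I_max ≈ 2,024.1 rolls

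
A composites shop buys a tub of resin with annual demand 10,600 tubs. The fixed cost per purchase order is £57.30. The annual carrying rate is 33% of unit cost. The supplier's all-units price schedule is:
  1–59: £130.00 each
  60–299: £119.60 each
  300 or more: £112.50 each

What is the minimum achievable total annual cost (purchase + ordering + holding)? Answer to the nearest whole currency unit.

Holding cost per unit per year at price C is H = 0.33·C.
Evaluate total cost at each tier's feasible EOQ or, if the EOQ is below the tier, at the tier's minimum quantity.
Tier 1 (£130.00): EOQ = 168.3 exceeds tier's upper bound 59, so this tier is dominated.
EOQ at £119.60 = 175.4 (feasible in tier 2): TC = 10,600×£119.60 + (10,600/175.4)×57.3 + (175.4/2)×0.33×£119.60 = £1,274,684.17.
EOQ at £112.50 = 180.9 < 300, so use break Q=300: TC = 10,600×£112.50 + (10,600/300.0)×57.3 + (300.0/2)×0.33×£112.50 = £1,200,093.35.
Lowest total cost among the candidates is at Q = 300.0.

TC* ≈ £1,200,093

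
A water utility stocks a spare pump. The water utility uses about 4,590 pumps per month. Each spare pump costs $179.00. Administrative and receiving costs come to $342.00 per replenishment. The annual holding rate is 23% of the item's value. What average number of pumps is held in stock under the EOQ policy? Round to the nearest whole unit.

Average inventory ≈ 478 pumps

Annual demand D = 4,590 × 12 = 55,080.
Holding cost H = 0.23 × $179.00 = $41.1700 per unit per year.
EOQ = √(2DS/H) = √(2 × 55,080 × 342 / 41.17) ≈ 956.61.
Average inventory = Q*/2 ≈ 956.61 / 2 = 478.305.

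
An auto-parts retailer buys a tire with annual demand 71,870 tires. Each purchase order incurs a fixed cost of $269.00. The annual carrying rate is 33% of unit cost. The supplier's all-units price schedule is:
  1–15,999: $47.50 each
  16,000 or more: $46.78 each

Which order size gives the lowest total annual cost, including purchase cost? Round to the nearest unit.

Holding cost per unit per year at price C is H = 0.33·C.
For each price level, check whether its EOQ is feasible; otherwise the best quantity at that price is the breakpoint.
EOQ at $47.50 = 1570.6 (feasible in tier 1): TC = 71,870×$47.50 + (71,870/1570.6)×269 + (1570.6/2)×0.33×$47.50 = $3,438,443.91.
EOQ at $46.78 = 1582.6 < 16000, so use break Q=16000: TC = 71,870×$46.78 + (71,870/16000.0)×269 + (16000.0/2)×0.33×$46.78 = $3,486,786.11.
Lowest total cost is $3,438,443.91 at Q = 1570.6.

Q* ≈ 1,571 tires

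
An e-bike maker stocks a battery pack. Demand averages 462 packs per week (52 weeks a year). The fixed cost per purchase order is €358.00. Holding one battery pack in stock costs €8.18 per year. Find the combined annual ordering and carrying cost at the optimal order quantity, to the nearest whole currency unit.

Annual demand D = 462 × 52 = 24,024.
The optimal lot size = √(2DS/H) = √(2 × 24,024 × 358 / 8.18) ≈ 1450.12.
At the optimum the two cost components are equal, so total cost = 2·(Q*/2)H = Q*·H.
Minimum total = √(2DSH) = √(2 × 24,024 × 358 × 8.18) ≈ 11861.943.

TC* ≈ €11,862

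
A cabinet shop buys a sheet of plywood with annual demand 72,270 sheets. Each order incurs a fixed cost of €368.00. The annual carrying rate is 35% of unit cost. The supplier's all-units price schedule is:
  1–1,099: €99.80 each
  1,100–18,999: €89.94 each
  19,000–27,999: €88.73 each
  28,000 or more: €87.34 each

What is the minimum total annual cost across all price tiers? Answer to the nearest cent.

Holding cost per unit per year at price C is H = 0.35·C.
Evaluate total cost at each tier's feasible EOQ or, if the EOQ is below the tier, at the tier's minimum quantity.
Tier 1 (€99.80): EOQ = 1234.0 exceeds tier's upper bound 1099, so this tier is dominated.
EOQ at €89.94 = 1299.9 (feasible in tier 2): TC = 72,270×€89.94 + (72,270/1299.9)×368 + (1299.9/2)×0.35×€89.94 = €6,540,883.12.
EOQ at €88.73 = 1308.7 < 19000, so use break Q=19000: TC = 72,270×€88.73 + (72,270/19000.0)×368 + (19000.0/2)×0.35×€88.73 = €6,708,944.11.
EOQ at €87.34 = 1319.1 < 28000, so use break Q=28000: TC = 72,270×€87.34 + (72,270/28000.0)×368 + (28000.0/2)×0.35×€87.34 = €6,740,977.63.
Lowest total cost among the candidates is at Q = 1299.9.

TC* ≈ €6,540,883.12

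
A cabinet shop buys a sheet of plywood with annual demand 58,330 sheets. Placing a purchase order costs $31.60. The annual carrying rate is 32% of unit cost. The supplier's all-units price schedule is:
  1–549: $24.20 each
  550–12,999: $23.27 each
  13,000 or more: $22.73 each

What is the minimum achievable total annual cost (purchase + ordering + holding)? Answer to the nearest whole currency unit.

Holding cost per unit per year at price C is H = 0.32·C.
Evaluate total cost at each tier's feasible EOQ or, if the EOQ is below the tier, at the tier's minimum quantity.
Tier 1 ($24.20): EOQ = 690.0 exceeds tier's upper bound 549, so this tier is dominated.
EOQ at $23.27 = 703.6 (feasible in tier 2): TC = 58,330×$23.27 + (58,330/703.6)×31.6 + (703.6/2)×0.32×$23.27 = $1,362,578.45.
EOQ at $22.73 = 711.9 < 13000, so use break Q=13000: TC = 58,330×$22.73 + (58,330/13000.0)×31.6 + (13000.0/2)×0.32×$22.73 = $1,373,261.09.
Lowest total cost among the candidates is at Q = 703.6.

TC* ≈ $1,362,578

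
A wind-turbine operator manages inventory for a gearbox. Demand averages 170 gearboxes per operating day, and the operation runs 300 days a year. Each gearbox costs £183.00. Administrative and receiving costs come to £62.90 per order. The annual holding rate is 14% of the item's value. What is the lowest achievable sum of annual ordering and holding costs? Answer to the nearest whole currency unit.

TC* ≈ £12,821

Annual demand D = 170 × 300 = 51,000.
Holding cost H = 0.14 × £183.00 = £25.6200 per unit per year.
The optimal lot size = √(2DS/H) = √(2 × 51,000 × 62.9 / 25.62) ≈ 500.42.
At Q*, ordering cost (D/Q*)S equals holding cost (Q*/2)H, each = √(DSH/2).
Minimum total = √(2DSH) = √(2 × 51,000 × 62.9 × 25.62) ≈ 12820.795.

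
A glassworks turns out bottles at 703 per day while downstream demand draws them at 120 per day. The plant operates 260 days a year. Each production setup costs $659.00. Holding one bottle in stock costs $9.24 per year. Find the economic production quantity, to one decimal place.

Annual demand D = 120 × 260 = 31,200.
Production build-up factor (1 − d/p) = 1 − 120/703 = 0.8293.
Q* = √(2DS / (H(1 − d/p))) = √(2 × 31,200 × 659 / (9.24 × 0.8293)).
= √(41,121,600 / 7.6628) ≈ 2316.554.

Q* ≈ 2,316.6 bottles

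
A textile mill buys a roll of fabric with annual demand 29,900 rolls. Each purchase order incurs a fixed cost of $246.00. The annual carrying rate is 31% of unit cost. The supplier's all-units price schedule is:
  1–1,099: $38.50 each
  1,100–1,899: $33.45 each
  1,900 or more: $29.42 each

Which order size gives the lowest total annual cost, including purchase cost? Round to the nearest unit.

Q* ≈ 1,900 rolls

Holding cost per unit per year at price C is H = 0.31·C.
For each price level, check whether its EOQ is feasible; otherwise the best quantity at that price is the breakpoint.
Tier 1 ($38.50): EOQ = 1110.2 exceeds tier's upper bound 1099, so this tier is dominated.
EOQ at $33.45 = 1191.1 (feasible in tier 2): TC = 29,900×$33.45 + (29,900/1191.1)×246 + (1191.1/2)×0.31×$33.45 = $1,012,505.86.
EOQ at $29.42 = 1270.0 < 1900, so use break Q=1900: TC = 29,900×$29.42 + (29,900/1900.0)×246 + (1900.0/2)×0.31×$29.42 = $892,193.45.
Lowest total cost is $892,193.45 at Q = 1900.0.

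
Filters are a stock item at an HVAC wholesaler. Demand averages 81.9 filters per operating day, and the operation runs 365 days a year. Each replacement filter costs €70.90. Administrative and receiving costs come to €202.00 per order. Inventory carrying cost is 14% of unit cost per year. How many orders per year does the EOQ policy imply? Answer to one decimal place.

Annual demand D = 81.9 × 365 = 29,893.5.
Holding cost H = 0.14 × €70.90 = €9.9260 per unit per year.
The optimal lot size = √(2DS/H) = √(2 × 29,893.5 × 202 / 9.926) ≈ 1103.04.
Orders per year = D / Q* = 29,893.5 / 1103.04 ≈ 27.101.

N ≈ 27.1 orders per year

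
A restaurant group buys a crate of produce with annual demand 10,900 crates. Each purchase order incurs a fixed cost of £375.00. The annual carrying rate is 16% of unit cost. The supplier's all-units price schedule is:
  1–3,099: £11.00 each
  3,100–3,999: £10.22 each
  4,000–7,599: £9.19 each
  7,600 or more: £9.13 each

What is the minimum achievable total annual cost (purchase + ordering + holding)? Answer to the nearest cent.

Holding cost per unit per year at price C is H = 0.16·C.
Evaluate total cost at each tier's feasible EOQ or, if the EOQ is below the tier, at the tier's minimum quantity.
EOQ at £11.00 = 2155.2 (feasible in tier 1): TC = 10,900×£11.00 + (10,900/2155.2)×375 + (2155.2/2)×0.16×£11.00 = £123,693.15.
EOQ at £10.22 = 2235.9 < 3100, so use break Q=3100: TC = 10,900×£10.22 + (10,900/3100.0)×375 + (3100.0/2)×0.16×£10.22 = £115,251.11.
EOQ at £9.19 = 2357.9 < 4000, so use break Q=4000: TC = 10,900×£9.19 + (10,900/4000.0)×375 + (4000.0/2)×0.16×£9.19 = £104,133.68.
EOQ at £9.13 = 2365.6 < 7600, so use break Q=7600: TC = 10,900×£9.13 + (10,900/7600.0)×375 + (7600.0/2)×0.16×£9.13 = £105,605.87.
Lowest total cost among the candidates is at Q = 4000.0.

TC* ≈ £104,133.68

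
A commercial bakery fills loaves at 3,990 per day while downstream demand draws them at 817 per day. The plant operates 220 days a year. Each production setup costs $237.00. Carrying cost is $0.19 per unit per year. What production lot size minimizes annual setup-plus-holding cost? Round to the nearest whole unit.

Q* ≈ 23,746 loaves

Annual demand D = 817 × 220 = 179,740.
Production build-up factor (1 − d/p) = 1 − 817/3,990 = 0.7952.
Q* = √(2DS / (H(1 − d/p))) = √(2 × 179,740 × 237 / (0.19 × 0.7952)).
= √(85,196,760 / 0.1511) ≈ 23745.764.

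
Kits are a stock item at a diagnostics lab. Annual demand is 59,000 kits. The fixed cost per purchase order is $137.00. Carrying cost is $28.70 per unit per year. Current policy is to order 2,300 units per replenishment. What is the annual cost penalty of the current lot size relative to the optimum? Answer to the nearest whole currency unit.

EOQ = √(2DS/H) = √(2 × 59,000 × 137 / 28.7) ≈ 750.52.
Cost at Q* = (D/Q*)S + (Q*/2)H = √(2DSH) ≈ $21,539.83.
Cost at Q = 2,300: (59,000/2,300)×137 + (2,300/2)×28.7 = $3,514.35 + $33,005.00 = $36,519.35.
Excess = $36,519.35 − $21,539.83 = $14,979.52.

Extra cost ≈ $14,980 per year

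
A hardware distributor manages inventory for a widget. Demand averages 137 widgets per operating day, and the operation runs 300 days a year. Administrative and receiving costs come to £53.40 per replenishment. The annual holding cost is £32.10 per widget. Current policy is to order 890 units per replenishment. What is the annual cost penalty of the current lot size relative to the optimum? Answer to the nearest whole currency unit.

Annual demand D = 137 × 300 = 41,100.
EOQ = √(2DS/H) = √(2 × 41,100 × 53.4 / 32.1) ≈ 369.79.
Cost at Q* = (D/Q*)S + (Q*/2)H = √(2DSH) ≈ £11,870.23.
Cost at Q = 890: (41,100/890)×53.4 + (890/2)×32.1 = £2,466.00 + £14,284.50 = £16,750.50.
Excess = £16,750.50 − £11,870.23 = £4,880.27.

Extra cost ≈ £4,880 per year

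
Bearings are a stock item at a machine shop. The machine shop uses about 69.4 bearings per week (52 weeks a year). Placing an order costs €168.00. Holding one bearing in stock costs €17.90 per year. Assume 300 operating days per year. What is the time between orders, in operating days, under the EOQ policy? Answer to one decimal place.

Annual demand D = 69.4 × 52 = 3,608.8.
The optimal lot size = √(2DS/H) = √(2 × 3,608.8 × 168 / 17.9) ≈ 260.27.
Cycle time = Q*/D × 300 = 260.27 / 3,608.8 × 300 ≈ 21.636 days.

T ≈ 21.6 days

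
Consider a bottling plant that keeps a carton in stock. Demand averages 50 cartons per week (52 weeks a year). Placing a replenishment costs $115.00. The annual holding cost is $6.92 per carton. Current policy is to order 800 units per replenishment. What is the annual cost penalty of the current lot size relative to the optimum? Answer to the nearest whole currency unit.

Annual demand D = 50 × 52 = 2,600.
EOQ = √(2DS/H) = √(2 × 2,600 × 115 / 6.92) ≈ 293.97.
Cost at Q* = (D/Q*)S + (Q*/2)H = √(2DSH) ≈ $2,034.25.
Cost at Q = 800: (2,600/800)×115 + (800/2)×6.92 = $373.75 + $2,768.00 = $3,141.75.
Excess = $3,141.75 − $2,034.25 = $1,107.50.

Extra cost ≈ $1,108 per year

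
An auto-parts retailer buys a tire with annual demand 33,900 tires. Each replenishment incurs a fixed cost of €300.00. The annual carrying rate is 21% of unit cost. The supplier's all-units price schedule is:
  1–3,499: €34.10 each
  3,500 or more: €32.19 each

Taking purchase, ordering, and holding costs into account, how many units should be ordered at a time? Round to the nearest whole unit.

Holding cost per unit per year at price C is H = 0.21·C.
Evaluate total cost at each tier's feasible EOQ or, if the EOQ is below the tier, at the tier's minimum quantity.
EOQ at €34.10 = 1685.3 (feasible in tier 1): TC = 33,900×€34.10 + (33,900/1685.3)×300 + (1685.3/2)×0.21×€34.10 = €1,168,058.75.
EOQ at €32.19 = 1734.6 < 3500, so use break Q=3500: TC = 33,900×€32.19 + (33,900/3500.0)×300 + (3500.0/2)×0.21×€32.19 = €1,105,976.54.
Lowest total cost is €1,105,976.54 at Q = 3500.0.

Q* ≈ 3,500 tires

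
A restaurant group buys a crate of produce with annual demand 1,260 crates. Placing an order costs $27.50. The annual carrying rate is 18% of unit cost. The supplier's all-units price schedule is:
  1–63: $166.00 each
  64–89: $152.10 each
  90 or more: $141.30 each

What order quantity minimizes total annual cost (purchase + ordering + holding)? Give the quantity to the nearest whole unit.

Holding cost per unit per year at price C is H = 0.18·C.
Evaluate total cost at each tier's feasible EOQ or, if the EOQ is below the tier, at the tier's minimum quantity.
EOQ at $166.00 = 48.2 (feasible in tier 1): TC = 1,260×$166.00 + (1,260/48.2)×27.5 + (48.2/2)×0.18×$166.00 = $210,598.99.
EOQ at $152.10 = 50.3 < 64, so use break Q=64: TC = 1,260×$152.10 + (1,260/64.0)×27.5 + (64.0/2)×0.18×$152.10 = $193,063.50.
EOQ at $141.30 = 52.2 < 90, so use break Q=90: TC = 1,260×$141.30 + (1,260/90.0)×27.5 + (90.0/2)×0.18×$141.30 = $179,567.53.
Lowest total cost is $179,567.53 at Q = 90.0.

Q* ≈ 90 crates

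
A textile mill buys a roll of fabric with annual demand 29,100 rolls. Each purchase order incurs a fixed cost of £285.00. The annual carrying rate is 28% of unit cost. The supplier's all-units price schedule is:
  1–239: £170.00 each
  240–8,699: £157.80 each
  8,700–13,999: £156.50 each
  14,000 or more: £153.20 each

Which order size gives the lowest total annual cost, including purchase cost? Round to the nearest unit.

Q* ≈ 613 rolls

Holding cost per unit per year at price C is H = 0.28·C.
Candidates are each tier's EOQ (if it falls in that tier) and each price-break quantity.
Tier 1 (£170.00): EOQ = 590.3 exceeds tier's upper bound 239, so this tier is dominated.
EOQ at £157.80 = 612.7 (feasible in tier 2): TC = 29,100×£157.80 + (29,100/612.7)×285 + (612.7/2)×0.28×£157.80 = £4,619,051.76.
EOQ at £156.50 = 615.2 < 8700, so use break Q=8700: TC = 29,100×£156.50 + (29,100/8700.0)×285 + (8700.0/2)×0.28×£156.50 = £4,745,720.28.
EOQ at £153.20 = 621.8 < 14000, so use break Q=14000: TC = 29,100×£153.20 + (29,100/14000.0)×285 + (14000.0/2)×0.28×£153.20 = £4,758,984.39.
Lowest total cost is £4,619,051.76 at Q = 612.7.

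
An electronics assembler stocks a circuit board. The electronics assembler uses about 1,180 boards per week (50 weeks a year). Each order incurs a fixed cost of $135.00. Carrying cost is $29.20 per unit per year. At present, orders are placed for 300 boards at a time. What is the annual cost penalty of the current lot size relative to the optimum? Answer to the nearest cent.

Annual demand D = 1,180 × 50 = 59,000.
EOQ = √(2DS/H) = √(2 × 59,000 × 135 / 29.2) ≈ 738.61.
Cost at Q* = (D/Q*)S + (Q*/2)H = √(2DSH) ≈ $21,567.48.
Cost at Q = 300: (59,000/300)×135 + (300/2)×29.2 = $26,550.00 + $4,380.00 = $30,930.00.
Excess = $30,930.00 − $21,567.48 = $9,362.52.

Extra cost ≈ $9,362.52 per year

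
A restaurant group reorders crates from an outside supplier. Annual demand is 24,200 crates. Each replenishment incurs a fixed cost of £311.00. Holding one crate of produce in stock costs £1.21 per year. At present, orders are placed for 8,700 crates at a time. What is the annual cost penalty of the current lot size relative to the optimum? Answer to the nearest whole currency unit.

Extra cost ≈ £1,861 per year

EOQ = √(2DS/H) = √(2 × 24,200 × 311 / 1.21) ≈ 3527.04.
Cost at Q* = (D/Q*)S + (Q*/2)H = √(2DSH) ≈ £4,267.72.
Cost at Q = 8,700: (24,200/8,700)×311 + (8,700/2)×1.21 = £865.08 + £5,263.50 = £6,128.58.
Excess = £6,128.58 − £4,267.72 = £1,860.86.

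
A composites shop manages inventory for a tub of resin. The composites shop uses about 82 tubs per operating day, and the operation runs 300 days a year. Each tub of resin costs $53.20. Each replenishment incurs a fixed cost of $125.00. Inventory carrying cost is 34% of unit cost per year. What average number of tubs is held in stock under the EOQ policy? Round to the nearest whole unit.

Average inventory ≈ 292 tubs

Annual demand D = 82 × 300 = 24,600.
Holding cost H = 0.34 × $53.20 = $18.0880 per unit per year.
EOQ = √(2DS/H) = √(2 × 24,600 × 125 / 18.088) ≈ 583.10.
Average inventory = Q*/2 ≈ 583.10 / 2 = 291.549.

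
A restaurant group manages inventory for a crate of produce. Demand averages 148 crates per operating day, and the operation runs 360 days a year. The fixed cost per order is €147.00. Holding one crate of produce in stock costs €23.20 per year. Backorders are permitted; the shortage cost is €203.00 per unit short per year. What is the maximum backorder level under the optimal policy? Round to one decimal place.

S* ≈ 89.0 crates

Annual demand D = 148 × 360 = 53,280.
With planned backorders, Q* = √(2DS/H) · √((H+B)/B).
√(2DS/H) = √(2 × 53,280 × 147 / 23.2) = 821.697.
√((H+B)/B) = √((23.2+203)/203) = 1.0556.
Q* ≈ 867.381.
S* = Q* · H/(H+B) = 867.381 × 23.2/226.2 ≈ 88.962.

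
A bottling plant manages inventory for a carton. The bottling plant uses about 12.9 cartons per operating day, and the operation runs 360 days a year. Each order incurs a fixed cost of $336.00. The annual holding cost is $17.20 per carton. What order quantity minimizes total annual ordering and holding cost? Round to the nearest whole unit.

Q* ≈ 426 cartons

Annual demand D = 12.9 × 360 = 4,644.
EOQ = √(2DS / H) = √(2 × 4,644 × 336 / 17.2).
= √(3,120,768 / 17.2) = √181,440 ≈ 425.958.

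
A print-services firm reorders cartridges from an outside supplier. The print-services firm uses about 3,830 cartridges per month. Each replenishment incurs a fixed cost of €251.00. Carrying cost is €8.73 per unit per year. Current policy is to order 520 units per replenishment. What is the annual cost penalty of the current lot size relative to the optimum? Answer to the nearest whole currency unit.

Extra cost ≈ €10,262 per year

Annual demand D = 3,830 × 12 = 45,960.
EOQ = √(2DS/H) = √(2 × 45,960 × 251 / 8.73) ≈ 1625.68.
Cost at Q* = (D/Q*)S + (Q*/2)H = √(2DSH) ≈ €14,192.18.
Cost at Q = 520: (45,960/520)×251 + (520/2)×8.73 = €22,184.54 + €2,269.80 = €24,454.34.
Excess = €24,454.34 − €14,192.18 = €10,262.16.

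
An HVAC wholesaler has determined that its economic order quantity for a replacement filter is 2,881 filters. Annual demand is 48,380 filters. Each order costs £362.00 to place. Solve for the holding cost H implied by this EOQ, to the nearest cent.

H ≈ £4.22

The basic EOQ model gives Q* = √(2DS/H); rearrange for the unknown.
From Q* = √(2DS/H): H = 2DS / Q*² = 2 × 48,380 × 362 / 2,881² = 4.2201.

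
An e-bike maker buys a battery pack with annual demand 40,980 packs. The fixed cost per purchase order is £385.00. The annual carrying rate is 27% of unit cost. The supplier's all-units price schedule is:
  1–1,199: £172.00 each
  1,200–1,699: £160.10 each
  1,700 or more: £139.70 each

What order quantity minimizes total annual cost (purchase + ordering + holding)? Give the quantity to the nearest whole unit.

Q* ≈ 1,700 packs

Holding cost per unit per year at price C is H = 0.27·C.
For each price level, check whether its EOQ is feasible; otherwise the best quantity at that price is the breakpoint.
EOQ at £172.00 = 824.3 (feasible in tier 1): TC = 40,980×£172.00 + (40,980/824.3)×385 + (824.3/2)×0.27×£172.00 = £7,086,840.49.
EOQ at £160.10 = 854.4 < 1200, so use break Q=1200: TC = 40,980×£160.10 + (40,980/1200.0)×385 + (1200.0/2)×0.27×£160.10 = £6,599,981.95.
EOQ at £139.70 = 914.6 < 1700, so use break Q=1700: TC = 40,980×£139.70 + (40,980/1700.0)×385 + (1700.0/2)×0.27×£139.70 = £5,766,247.91.
Lowest total cost is £5,766,247.91 at Q = 1700.0.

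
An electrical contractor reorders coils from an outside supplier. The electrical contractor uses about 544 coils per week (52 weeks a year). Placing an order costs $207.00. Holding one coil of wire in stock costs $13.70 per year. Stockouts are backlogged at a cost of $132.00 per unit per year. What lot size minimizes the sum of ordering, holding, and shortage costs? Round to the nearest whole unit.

Annual demand D = 544 × 52 = 28,288.
With planned backorders, Q* = √(2DS/H) · √((H+B)/B).
√(2DS/H) = √(2 × 28,288 × 207 / 13.7) = 924.573.
√((H+B)/B) = √((13.7+132)/132) = 1.0506.
Q* ≈ 971.368.

Q* ≈ 971 coils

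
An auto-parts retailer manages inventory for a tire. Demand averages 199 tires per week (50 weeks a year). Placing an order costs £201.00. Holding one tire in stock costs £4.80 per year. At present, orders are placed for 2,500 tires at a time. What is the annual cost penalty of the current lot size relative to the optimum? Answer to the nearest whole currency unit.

Annual demand D = 199 × 50 = 9,950.
EOQ = √(2DS/H) = √(2 × 9,950 × 201 / 4.8) ≈ 912.86.
Cost at Q* = (D/Q*)S + (Q*/2)H = √(2DSH) ≈ £4,381.73.
Cost at Q = 2,500: (9,950/2,500)×201 + (2,500/2)×4.8 = £799.98 + £6,000.00 = £6,799.98.
Excess = £6,799.98 − £4,381.73 = £2,418.25.

Extra cost ≈ £2,418 per year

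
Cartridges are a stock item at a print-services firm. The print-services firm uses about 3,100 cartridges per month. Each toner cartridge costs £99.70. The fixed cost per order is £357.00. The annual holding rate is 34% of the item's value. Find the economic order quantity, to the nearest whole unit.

Q* ≈ 885 cartridges

Annual demand D = 3,100 × 12 = 37,200.
Holding cost H = 0.34 × £99.70 = £33.8980 per unit per year.
EOQ = √(2DS / H) = √(2 × 37,200 × 357 / 33.898).
= √(26,560,800 / 33.898) = √783,550.652 ≈ 885.184.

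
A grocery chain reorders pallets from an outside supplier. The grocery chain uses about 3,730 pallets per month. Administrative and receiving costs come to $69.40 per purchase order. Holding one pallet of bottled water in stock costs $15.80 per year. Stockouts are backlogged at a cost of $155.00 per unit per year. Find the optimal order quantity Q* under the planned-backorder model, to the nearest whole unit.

Q* ≈ 658 pallets

Annual demand D = 3,730 × 12 = 44,760.
With planned backorders, Q* = √(2DS/H) · √((H+B)/B).
√(2DS/H) = √(2 × 44,760 × 69.4 / 15.8) = 627.063.
√((H+B)/B) = √((15.8+155)/155) = 1.0497.
Q* ≈ 658.248.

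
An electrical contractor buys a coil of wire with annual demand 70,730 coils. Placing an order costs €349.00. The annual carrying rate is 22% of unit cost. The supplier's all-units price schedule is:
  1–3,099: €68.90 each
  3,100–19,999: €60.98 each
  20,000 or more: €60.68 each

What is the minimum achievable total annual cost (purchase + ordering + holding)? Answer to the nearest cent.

Holding cost per unit per year at price C is H = 0.22·C.
Candidates are each tier's EOQ (if it falls in that tier) and each price-break quantity.
EOQ at €68.90 = 1804.7 (feasible in tier 1): TC = 70,730×€68.90 + (70,730/1804.7)×349 + (1804.7/2)×0.22×€68.90 = €4,900,652.87.
EOQ at €60.98 = 1918.3 < 3100, so use break Q=3100: TC = 70,730×€60.98 + (70,730/3100.0)×349 + (3100.0/2)×0.22×€60.98 = €4,341,872.41.
EOQ at €60.68 = 1923.1 < 20000, so use break Q=20000: TC = 70,730×€60.68 + (70,730/20000.0)×349 + (20000.0/2)×0.22×€60.68 = €4,426,626.64.
Lowest total cost among the candidates is at Q = 3100.0.

TC* ≈ €4,341,872.41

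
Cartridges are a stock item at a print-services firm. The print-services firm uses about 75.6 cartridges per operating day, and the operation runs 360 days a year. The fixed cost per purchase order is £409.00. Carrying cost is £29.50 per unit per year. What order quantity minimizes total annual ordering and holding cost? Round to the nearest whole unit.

Q* ≈ 869 cartridges

Annual demand D = 75.6 × 360 = 27,216.
EOQ = √(2DS / H) = √(2 × 27,216 × 409 / 29.5).
= √(22,262,688 / 29.5) = √754,667.3898 ≈ 868.716.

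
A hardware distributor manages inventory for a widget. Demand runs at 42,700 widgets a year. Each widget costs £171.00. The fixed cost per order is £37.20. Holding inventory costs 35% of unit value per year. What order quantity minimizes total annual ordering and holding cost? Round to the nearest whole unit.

Holding cost H = 0.35 × £171.00 = £59.8500 per unit per year.
EOQ = √(2DS / H) = √(2 × 42,700 × 37.2 / 59.85).
= √(3,176,880 / 59.85) = √53,080.7018 ≈ 230.392.

Q* ≈ 230 widgets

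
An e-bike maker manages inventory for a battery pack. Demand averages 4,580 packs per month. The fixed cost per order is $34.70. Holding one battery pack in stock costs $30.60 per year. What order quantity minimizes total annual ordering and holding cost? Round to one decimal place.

Annual demand D = 4,580 × 12 = 54,960.
EOQ = √(2DS / H) = √(2 × 54,960 × 34.7 / 30.6).
= √(3,814,224 / 30.6) = √124,647.8431 ≈ 353.055.

Q* ≈ 353.1 packs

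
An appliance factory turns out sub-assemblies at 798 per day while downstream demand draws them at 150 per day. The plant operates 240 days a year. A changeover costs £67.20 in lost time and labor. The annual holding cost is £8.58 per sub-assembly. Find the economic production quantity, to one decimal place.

Q* ≈ 833.3 sub-assemblies

Annual demand D = 150 × 240 = 36,000.
Production build-up factor (1 − d/p) = 1 − 150/798 = 0.8120.
Q* = √(2DS / (H(1 − d/p))) = √(2 × 36,000 × 67.2 / (8.58 × 0.8120)).
= √(4,838,400 / 6.9672) ≈ 833.338.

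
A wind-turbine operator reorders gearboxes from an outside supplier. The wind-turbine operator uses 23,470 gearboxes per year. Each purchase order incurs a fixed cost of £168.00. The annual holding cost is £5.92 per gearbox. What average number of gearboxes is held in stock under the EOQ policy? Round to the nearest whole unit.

The optimal lot size = √(2DS/H) = √(2 × 23,470 × 168 / 5.92) ≈ 1154.16.
Average inventory = Q*/2 ≈ 1154.16 / 2 = 577.079.

Average inventory ≈ 577 gearboxes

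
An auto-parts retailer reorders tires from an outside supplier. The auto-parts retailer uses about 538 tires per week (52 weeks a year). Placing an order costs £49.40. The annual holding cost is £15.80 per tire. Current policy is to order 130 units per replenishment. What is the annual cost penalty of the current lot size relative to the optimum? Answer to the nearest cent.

Annual demand D = 538 × 52 = 27,976.
EOQ = √(2DS/H) = √(2 × 27,976 × 49.4 / 15.8) ≈ 418.26.
Cost at Q* = (D/Q*)S + (Q*/2)H = √(2DSH) ≈ £6,608.45.
Cost at Q = 130: (27,976/130)×49.4 + (130/2)×15.8 = £10,630.88 + £1,027.00 = £11,657.88.
Excess = £11,657.88 − £6,608.45 = £5,049.43.

Extra cost ≈ £5,049.43 per year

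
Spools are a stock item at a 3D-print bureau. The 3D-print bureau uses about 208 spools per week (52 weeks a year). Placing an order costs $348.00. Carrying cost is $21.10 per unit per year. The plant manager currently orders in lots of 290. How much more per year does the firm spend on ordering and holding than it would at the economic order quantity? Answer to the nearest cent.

Annual demand D = 208 × 52 = 10,816.
EOQ = √(2DS/H) = √(2 × 10,816 × 348 / 21.1) ≈ 597.31.
Cost at Q* = (D/Q*)S + (Q*/2)H = √(2DSH) ≈ $12,603.15.
Cost at Q = 290: (10,816/290)×348 + (290/2)×21.1 = $12,979.20 + $3,059.50 = $16,038.70.
Excess = $16,038.70 − $12,603.15 = $3,435.55.

Extra cost ≈ $3,435.55 per year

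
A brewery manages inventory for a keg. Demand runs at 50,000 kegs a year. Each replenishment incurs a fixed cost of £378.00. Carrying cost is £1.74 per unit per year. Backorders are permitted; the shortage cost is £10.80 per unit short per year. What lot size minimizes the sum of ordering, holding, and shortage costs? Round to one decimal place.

Q* ≈ 5,022.4 kegs

With planned backorders, Q* = √(2DS/H) · √((H+B)/B).
√(2DS/H) = √(2 × 50,000 × 378 / 1.74) = 4660.916.
√((H+B)/B) = √((1.74+10.8)/10.8) = 1.0775.
Q* ≈ 5022.364.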